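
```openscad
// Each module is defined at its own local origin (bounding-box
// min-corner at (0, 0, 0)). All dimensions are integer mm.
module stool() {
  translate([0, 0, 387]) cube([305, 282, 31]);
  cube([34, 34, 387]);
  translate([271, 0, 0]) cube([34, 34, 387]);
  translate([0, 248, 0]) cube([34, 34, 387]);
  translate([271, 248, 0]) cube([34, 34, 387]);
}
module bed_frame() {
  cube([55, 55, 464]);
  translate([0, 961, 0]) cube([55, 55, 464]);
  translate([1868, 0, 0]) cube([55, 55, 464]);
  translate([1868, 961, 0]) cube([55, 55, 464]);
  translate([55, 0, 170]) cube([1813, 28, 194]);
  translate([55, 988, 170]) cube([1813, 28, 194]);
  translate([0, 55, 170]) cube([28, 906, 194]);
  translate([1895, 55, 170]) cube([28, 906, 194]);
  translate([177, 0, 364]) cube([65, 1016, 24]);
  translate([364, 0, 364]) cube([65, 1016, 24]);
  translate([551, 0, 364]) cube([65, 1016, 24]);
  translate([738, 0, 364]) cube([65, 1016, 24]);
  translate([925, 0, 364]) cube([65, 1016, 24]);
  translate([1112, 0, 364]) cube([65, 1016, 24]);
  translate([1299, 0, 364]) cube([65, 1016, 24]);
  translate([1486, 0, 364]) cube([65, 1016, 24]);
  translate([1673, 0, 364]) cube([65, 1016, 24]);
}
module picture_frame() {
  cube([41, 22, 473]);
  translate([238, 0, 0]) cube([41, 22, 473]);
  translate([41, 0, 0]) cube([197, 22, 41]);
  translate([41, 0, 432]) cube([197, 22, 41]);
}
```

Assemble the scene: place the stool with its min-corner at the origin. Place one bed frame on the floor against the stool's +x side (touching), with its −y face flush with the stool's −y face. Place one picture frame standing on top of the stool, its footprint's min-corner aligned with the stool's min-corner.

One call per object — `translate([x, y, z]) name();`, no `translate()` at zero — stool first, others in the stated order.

stool();
translate([305, 0, 0]) bed_frame();
translate([0, 0, 418]) picture_frame();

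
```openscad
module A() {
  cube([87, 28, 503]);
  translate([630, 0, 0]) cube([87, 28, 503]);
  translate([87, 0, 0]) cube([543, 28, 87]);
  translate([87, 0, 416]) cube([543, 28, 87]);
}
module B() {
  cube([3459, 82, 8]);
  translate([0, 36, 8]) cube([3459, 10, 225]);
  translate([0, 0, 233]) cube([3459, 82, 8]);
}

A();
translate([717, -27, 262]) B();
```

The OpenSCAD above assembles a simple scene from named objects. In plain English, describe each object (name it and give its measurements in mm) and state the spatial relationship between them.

A is a rectangular picture frame lying in the x–z plane (depth along y). The opening is 543 mm wide (x) by 329 mm tall (z), surrounded by a border 87 mm wide on all four sides. The frame is 28 mm deep and is made of two full-height vertical stiles with two horizontal rails fitted between them.

B is an I-beam lying along x, 3459 mm long. Overall section height 241 mm. Two flanges 82 mm wide (y) and 8 mm thick, one on the floor and one at the top; a web 10 mm thick runs between them, centred on the flange width.

The I-beam is beside the picture frame with their tops flush at z = 503.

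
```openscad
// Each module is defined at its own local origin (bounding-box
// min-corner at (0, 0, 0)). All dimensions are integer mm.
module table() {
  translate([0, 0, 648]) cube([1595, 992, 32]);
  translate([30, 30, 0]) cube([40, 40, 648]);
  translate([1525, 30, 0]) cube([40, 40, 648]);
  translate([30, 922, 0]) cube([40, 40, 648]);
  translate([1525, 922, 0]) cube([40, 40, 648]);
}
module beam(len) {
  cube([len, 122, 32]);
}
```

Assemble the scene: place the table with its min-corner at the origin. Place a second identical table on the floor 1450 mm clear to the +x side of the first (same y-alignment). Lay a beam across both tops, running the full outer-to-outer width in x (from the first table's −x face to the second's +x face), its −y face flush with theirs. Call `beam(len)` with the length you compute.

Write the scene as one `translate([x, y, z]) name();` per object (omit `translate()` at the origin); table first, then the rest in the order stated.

table();
translate([3045, 0, 0]) table();
translate([0, 0, 680]) beam(4640);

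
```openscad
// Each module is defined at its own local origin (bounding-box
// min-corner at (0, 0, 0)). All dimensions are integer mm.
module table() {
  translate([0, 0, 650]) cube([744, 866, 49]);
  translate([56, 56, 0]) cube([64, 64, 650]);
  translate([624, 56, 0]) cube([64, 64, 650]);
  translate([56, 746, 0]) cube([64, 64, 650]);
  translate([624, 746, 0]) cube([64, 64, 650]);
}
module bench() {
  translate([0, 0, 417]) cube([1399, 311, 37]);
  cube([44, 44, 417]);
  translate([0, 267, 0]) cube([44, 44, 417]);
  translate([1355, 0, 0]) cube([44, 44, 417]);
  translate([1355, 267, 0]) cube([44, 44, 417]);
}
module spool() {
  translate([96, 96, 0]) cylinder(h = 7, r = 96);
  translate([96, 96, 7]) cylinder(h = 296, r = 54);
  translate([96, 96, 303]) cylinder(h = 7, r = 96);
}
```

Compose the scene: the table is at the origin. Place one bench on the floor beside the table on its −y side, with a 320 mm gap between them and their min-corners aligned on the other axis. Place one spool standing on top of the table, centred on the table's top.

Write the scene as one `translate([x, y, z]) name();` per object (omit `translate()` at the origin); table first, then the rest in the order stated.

table();
translate([0, -631, 0]) bench();
translate([276, 337, 699]) spool();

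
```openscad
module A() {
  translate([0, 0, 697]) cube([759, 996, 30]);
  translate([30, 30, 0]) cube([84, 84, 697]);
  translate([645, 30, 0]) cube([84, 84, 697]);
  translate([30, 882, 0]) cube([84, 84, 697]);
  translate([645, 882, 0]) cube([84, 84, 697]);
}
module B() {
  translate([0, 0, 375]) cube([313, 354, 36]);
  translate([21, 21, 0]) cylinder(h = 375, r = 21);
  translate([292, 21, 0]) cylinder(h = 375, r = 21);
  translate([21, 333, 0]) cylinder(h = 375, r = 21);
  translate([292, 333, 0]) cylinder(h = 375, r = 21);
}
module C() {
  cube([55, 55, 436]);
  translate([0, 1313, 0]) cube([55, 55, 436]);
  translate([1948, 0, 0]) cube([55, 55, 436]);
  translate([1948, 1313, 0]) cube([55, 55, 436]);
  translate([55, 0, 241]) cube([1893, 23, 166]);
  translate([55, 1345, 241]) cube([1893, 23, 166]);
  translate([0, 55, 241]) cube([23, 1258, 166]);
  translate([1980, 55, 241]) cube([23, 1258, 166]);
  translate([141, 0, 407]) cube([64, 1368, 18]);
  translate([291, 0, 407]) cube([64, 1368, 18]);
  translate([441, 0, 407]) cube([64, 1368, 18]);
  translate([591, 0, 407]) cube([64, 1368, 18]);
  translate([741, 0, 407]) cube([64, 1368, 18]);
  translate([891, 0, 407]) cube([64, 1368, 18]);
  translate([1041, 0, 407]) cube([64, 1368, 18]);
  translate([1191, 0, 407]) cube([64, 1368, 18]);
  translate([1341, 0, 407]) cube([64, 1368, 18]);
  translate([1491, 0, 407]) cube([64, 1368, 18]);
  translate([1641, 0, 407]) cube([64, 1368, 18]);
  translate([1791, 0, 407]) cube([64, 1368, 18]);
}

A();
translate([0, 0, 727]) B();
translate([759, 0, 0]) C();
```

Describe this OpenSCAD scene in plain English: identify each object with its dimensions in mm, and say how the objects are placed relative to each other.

A is a table with a 759×996 mm rectangular top, 30 mm thick, top surface at z = 727 mm, supported by four 84×84 mm square legs, each inset 30 mm from the nearest pair of top edges, running from the floor.

B is a simple wooden stool: a rectangular seat 313 mm (x) by 354 mm (y), 36 mm thick, top face at z = 411 mm, on four round legs, each 42 mm in diameter. The legs rest on z = 0, each leg's axis is inset half a diameter from the nearest pair of seat edges (so the leg's bounding box is flush with the corner).

C is a bed frame 2003 mm long (x) by 1368 mm wide (y). Four 55×55 mm corner posts, 436 mm tall, at the corners of the footprint. Four rails of 23 mm thickness and 166 mm height run between adjacent posts with their undersides at z = 241 mm, their outer faces flush with the outside of the frame (the two x-running rails run between the posts' inner faces; the two y-running rails run between the posts' inner faces). 12 slats, each 64 mm wide (x) and 18 mm thick, lie across the top of the two x-running rails, running the full 1368 mm width of the frame in y; the slats are evenly spaced along x between the inner faces of the end posts with equal gaps (rounded down to the nearest mm) at the −x end and between each pair — any rounding remainder accumulates at the +x end.

The stool is on top of the table. The bed frame is against the table's +x side, with their −y faces flush.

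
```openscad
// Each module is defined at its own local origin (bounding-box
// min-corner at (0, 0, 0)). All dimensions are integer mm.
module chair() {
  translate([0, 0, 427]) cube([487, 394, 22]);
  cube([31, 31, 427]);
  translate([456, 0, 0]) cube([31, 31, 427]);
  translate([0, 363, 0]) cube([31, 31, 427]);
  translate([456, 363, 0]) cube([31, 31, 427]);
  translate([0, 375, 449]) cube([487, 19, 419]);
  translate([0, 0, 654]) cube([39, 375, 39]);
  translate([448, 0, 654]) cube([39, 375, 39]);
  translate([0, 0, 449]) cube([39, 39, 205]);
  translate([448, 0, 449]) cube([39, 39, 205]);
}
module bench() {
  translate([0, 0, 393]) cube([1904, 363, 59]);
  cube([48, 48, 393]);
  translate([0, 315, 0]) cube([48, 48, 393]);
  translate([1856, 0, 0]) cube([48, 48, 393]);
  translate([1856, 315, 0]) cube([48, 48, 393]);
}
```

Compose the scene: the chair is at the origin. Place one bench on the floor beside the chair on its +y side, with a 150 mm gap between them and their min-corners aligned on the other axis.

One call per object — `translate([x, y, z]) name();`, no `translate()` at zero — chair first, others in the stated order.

chair();
translate([0, 544, 0]) bench();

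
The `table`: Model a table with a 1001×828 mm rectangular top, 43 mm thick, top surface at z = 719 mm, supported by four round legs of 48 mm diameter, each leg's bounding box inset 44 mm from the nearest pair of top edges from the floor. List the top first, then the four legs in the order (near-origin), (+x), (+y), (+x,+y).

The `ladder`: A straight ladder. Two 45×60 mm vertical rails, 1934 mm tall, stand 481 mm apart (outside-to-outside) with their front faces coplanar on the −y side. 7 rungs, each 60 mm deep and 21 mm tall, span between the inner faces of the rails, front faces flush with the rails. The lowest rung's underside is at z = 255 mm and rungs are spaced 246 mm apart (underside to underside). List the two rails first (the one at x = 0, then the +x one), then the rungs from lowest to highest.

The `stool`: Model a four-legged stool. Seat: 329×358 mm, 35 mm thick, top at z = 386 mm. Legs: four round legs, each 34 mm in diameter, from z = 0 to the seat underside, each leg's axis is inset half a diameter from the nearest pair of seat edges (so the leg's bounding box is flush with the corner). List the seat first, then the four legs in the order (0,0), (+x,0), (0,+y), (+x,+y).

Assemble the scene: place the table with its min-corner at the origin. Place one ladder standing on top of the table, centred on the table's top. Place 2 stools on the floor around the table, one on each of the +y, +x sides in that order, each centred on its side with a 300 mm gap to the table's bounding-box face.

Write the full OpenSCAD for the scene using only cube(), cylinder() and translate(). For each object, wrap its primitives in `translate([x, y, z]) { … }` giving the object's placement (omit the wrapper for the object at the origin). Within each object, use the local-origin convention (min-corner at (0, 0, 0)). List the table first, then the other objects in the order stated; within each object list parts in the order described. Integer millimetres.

translate([0, 0, 676]) cube([1001, 828, 43]);
translate([68, 68, 0]) cylinder(h = 676, r = 24);
translate([933, 68, 0]) cylinder(h = 676, r = 24);
translate([68, 760, 0]) cylinder(h = 676, r = 24);
translate([933, 760, 0]) cylinder(h = 676, r = 24);
translate([260, 384, 719]) {
  cube([45, 60, 1934]);
  translate([436, 0, 0]) cube([45, 60, 1934]);
  translate([45, 0, 255]) cube([391, 60, 21]);
  translate([45, 0, 501]) cube([391, 60, 21]);
  translate([45, 0, 747]) cube([391, 60, 21]);
  translate([45, 0, 993]) cube([391, 60, 21]);
  translate([45, 0, 1239]) cube([391, 60, 21]);
  translate([45, 0, 1485]) cube([391, 60, 21]);
  translate([45, 0, 1731]) cube([391, 60, 21]);
}
translate([336, 1128, 0]) {
  translate([0, 0, 351]) cube([329, 358, 35]);
  translate([17, 17, 0]) cylinder(h = 351, r = 17);
  translate([312, 17, 0]) cylinder(h = 351, r = 17);
  translate([17, 341, 0]) cylinder(h = 351, r = 17);
  translate([312, 341, 0]) cylinder(h = 351, r = 17);
}
translate([1301, 235, 0]) {
  translate([0, 0, 351]) cube([329, 358, 35]);
  translate([17, 17, 0]) cylinder(h = 351, r = 17);
  translate([312, 17, 0]) cylinder(h = 351, r = 17);
  translate([17, 341, 0]) cylinder(h = 351, r = 17);
  translate([312, 341, 0]) cylinder(h = 351, r = 17);
}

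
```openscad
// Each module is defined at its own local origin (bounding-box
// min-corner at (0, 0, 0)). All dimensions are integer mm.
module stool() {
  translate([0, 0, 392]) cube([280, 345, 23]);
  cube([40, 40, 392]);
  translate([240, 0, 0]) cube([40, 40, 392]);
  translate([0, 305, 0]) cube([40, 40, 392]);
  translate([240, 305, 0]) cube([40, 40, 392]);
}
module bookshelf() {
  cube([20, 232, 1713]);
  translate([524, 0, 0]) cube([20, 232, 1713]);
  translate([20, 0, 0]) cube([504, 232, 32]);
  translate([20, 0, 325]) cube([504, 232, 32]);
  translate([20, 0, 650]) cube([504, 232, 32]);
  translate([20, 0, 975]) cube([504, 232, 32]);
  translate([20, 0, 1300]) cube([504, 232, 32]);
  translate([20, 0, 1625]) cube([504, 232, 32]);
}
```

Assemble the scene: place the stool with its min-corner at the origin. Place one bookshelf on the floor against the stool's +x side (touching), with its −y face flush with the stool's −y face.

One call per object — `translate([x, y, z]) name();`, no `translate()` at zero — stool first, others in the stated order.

stool();
translate([280, 0, 0]) bookshelf();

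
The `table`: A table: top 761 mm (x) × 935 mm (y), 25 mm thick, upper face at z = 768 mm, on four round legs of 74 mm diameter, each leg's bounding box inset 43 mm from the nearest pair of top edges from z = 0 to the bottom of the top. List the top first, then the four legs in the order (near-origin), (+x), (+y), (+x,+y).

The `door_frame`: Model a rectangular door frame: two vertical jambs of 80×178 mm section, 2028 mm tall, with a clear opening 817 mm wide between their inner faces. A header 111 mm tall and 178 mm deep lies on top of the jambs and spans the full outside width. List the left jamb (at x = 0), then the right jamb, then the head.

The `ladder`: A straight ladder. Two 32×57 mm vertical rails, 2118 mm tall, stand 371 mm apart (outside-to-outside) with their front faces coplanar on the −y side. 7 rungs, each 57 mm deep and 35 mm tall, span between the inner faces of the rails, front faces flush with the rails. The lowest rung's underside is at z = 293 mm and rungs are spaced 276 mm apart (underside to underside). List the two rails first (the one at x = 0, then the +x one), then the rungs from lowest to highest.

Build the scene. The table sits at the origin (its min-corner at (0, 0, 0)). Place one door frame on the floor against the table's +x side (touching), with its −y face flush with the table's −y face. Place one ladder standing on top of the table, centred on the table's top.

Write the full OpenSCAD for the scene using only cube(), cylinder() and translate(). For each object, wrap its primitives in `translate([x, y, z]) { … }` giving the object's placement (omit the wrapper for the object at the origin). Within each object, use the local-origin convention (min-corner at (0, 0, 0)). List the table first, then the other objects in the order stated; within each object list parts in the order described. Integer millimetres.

translate([0, 0, 743]) cube([761, 935, 25]);
translate([80, 80, 0]) cylinder(h = 743, r = 37);
translate([681, 80, 0]) cylinder(h = 743, r = 37);
translate([80, 855, 0]) cylinder(h = 743, r = 37);
translate([681, 855, 0]) cylinder(h = 743, r = 37);
translate([761, 0, 0]) {
  cube([80, 178, 2028]);
  translate([897, 0, 0]) cube([80, 178, 2028]);
  translate([0, 0, 2028]) cube([977, 178, 111]);
}
translate([195, 439, 768]) {
  cube([32, 57, 2118]);
  translate([339, 0, 0]) cube([32, 57, 2118]);
  translate([32, 0, 293]) cube([307, 57, 35]);
  translate([32, 0, 569]) cube([307, 57, 35]);
  translate([32, 0, 845]) cube([307, 57, 35]);
  translate([32, 0, 1121]) cube([307, 57, 35]);
  translate([32, 0, 1397]) cube([307, 57, 35]);
  translate([32, 0, 1673]) cube([307, 57, 35]);
  translate([32, 0, 1949]) cube([307, 57, 35]);
}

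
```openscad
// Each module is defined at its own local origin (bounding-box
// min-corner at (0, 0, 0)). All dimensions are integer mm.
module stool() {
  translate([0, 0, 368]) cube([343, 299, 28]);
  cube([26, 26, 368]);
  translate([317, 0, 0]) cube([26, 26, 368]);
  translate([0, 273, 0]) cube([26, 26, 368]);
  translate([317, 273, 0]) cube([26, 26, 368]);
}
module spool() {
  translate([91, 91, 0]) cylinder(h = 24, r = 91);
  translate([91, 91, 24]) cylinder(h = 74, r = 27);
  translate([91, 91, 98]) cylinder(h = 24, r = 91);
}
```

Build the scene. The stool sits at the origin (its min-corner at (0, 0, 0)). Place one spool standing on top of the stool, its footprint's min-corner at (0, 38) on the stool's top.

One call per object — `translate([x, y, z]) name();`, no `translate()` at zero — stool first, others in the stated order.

stool();
translate([0, 38, 396]) spool();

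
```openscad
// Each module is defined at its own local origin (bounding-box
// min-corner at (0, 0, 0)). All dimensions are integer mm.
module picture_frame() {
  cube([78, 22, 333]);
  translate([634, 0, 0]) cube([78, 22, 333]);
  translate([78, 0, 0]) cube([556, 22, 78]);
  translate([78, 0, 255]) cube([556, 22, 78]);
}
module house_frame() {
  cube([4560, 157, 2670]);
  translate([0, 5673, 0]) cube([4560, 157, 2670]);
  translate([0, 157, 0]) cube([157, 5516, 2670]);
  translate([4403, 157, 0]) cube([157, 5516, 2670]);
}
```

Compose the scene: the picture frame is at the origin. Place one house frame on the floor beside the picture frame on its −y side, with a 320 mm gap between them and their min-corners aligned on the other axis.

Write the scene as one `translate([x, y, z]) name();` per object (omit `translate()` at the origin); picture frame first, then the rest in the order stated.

picture_frame();
translate([0, -6150, 0]) house_frame();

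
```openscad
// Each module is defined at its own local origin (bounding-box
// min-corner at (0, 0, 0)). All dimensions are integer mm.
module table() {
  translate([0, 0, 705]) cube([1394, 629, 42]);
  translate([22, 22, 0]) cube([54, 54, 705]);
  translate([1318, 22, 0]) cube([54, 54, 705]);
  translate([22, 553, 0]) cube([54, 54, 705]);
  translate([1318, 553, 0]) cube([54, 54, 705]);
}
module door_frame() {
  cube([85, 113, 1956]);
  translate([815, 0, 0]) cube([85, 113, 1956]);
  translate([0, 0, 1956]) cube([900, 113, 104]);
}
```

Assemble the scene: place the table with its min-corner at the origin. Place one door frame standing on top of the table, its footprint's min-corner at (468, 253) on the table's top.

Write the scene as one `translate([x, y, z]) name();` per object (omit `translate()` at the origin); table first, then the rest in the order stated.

table();
translate([468, 253, 747]) door_frame();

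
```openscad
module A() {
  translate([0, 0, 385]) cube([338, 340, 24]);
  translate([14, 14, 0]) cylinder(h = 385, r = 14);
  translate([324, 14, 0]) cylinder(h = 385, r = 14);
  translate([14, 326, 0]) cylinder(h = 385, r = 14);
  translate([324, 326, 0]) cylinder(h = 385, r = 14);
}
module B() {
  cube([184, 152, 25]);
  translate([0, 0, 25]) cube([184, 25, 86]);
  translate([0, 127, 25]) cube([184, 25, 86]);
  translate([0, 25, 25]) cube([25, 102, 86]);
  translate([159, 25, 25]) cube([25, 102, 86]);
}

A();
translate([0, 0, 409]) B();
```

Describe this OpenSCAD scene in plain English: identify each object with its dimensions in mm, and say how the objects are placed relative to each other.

A is a four-legged stool. The seat is 338×340 mm, 24 mm thick, top at z = 409 mm. It stands on four round legs, each 28 mm in diameter, from z = 0 to the seat underside, each leg's axis is inset half a diameter from the nearest pair of seat edges (so the leg's bounding box is flush with the corner).

B is an open storage box with external size 184×152×111 mm and wall thickness 25 mm (the base is also 25 mm thick). The base covers the whole footprint; the four walls stand on the base, with the y-facing walls full-width and the x-facing walls fitting between their inner faces.

The open box is on top of the stool.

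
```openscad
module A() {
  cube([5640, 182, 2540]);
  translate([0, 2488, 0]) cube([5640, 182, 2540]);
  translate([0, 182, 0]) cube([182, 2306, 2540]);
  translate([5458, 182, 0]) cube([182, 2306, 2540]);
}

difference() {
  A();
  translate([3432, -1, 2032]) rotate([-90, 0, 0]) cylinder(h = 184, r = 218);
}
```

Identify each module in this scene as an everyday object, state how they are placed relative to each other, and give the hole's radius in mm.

A is a house frame. The house frame has a circular hole through its front wall. The hole's radius is 218 mm.

The subtracted cylinder has r = 218 mm.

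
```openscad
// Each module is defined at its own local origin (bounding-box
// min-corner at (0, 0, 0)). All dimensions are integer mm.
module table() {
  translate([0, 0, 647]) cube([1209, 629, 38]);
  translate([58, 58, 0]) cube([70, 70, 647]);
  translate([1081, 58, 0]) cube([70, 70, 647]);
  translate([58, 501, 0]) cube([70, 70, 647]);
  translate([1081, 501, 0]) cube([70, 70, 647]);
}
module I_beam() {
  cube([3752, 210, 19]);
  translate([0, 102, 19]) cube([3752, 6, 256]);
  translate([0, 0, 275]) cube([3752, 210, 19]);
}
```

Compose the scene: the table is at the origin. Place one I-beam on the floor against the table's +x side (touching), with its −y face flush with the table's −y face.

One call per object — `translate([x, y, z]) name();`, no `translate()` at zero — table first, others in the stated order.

table();
translate([1209, 0, 0]) I_beam();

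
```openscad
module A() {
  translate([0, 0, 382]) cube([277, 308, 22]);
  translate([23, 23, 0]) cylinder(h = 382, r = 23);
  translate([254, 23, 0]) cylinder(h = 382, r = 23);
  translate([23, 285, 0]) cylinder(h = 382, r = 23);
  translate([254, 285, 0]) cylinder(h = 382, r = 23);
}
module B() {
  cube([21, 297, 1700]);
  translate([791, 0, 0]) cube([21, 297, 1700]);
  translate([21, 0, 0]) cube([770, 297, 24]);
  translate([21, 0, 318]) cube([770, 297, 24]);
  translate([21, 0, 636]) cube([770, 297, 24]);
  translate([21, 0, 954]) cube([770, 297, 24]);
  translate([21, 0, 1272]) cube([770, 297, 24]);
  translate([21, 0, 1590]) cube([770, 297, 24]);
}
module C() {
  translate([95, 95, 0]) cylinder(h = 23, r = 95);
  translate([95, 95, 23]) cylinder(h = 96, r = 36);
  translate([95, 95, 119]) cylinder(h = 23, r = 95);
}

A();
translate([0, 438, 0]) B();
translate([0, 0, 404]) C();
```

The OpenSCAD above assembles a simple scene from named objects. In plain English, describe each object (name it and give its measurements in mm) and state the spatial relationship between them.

A is a four-legged stool. The seat is 277×308 mm, 22 mm thick, top at z = 404 mm. It stands on four round legs, each 46 mm in diameter, from z = 0 to the seat underside, each leg's axis is inset half a diameter from the nearest pair of seat edges (so the leg's bounding box is flush with the corner).

B is a bookshelf 812 mm wide overall, 297 mm deep and 1700 mm tall. The two sides are 21 mm thick vertical panels. 6 horizontal shelves of 24 mm thickness span between the inner faces of the sides; the lowest shelf sits on the floor and shelves are stacked with a clear vertical gap of 294 mm between each pair.

C is a spool: two coaxial disc flanges of radius 95 mm and thickness 23 mm, joined by a core cylinder of radius 36 mm and height 96 mm. The lower flange rests on z = 0 and the three cylinders share a vertical axis.

The bookshelf is on the floor beside the stool on its +y side. The spool is on top of the stool.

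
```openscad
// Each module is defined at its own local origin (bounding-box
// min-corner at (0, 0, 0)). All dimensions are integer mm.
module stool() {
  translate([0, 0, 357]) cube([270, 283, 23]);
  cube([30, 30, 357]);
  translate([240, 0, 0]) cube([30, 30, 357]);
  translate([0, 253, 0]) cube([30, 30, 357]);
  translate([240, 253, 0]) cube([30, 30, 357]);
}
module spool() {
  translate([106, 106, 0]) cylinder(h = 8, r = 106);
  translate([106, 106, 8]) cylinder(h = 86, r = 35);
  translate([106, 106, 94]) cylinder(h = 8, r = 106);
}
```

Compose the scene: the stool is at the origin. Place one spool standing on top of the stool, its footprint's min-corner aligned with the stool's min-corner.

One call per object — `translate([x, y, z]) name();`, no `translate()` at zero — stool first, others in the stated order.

stool();
translate([0, 0, 380]) spool();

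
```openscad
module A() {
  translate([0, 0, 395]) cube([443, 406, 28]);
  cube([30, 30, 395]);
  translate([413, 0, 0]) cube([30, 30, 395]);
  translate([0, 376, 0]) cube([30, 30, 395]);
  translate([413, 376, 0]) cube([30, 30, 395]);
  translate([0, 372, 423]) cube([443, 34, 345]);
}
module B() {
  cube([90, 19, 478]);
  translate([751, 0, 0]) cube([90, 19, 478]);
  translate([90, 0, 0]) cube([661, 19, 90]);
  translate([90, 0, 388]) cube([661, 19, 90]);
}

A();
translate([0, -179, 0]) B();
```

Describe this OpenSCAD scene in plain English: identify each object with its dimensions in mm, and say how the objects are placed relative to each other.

A is a chair: 443×406 mm seat, 28 mm thick, top at z = 423 mm, on four 30 mm square corner legs flush with the seat edges. A 34 mm thick backrest slab spans the full seat width, extending 345 mm above the seat top, its back face flush with the seat's +y edge.

B is a picture frame with a 661×298 mm rectangular opening (x by z) and a uniform 90 mm border on every side. Frame depth is 19 mm along y. It is built from two vertical stiles running the full outside height and two horizontal rails spanning the gap between the stiles.

The picture frame is on the floor beside the chair on its −y side.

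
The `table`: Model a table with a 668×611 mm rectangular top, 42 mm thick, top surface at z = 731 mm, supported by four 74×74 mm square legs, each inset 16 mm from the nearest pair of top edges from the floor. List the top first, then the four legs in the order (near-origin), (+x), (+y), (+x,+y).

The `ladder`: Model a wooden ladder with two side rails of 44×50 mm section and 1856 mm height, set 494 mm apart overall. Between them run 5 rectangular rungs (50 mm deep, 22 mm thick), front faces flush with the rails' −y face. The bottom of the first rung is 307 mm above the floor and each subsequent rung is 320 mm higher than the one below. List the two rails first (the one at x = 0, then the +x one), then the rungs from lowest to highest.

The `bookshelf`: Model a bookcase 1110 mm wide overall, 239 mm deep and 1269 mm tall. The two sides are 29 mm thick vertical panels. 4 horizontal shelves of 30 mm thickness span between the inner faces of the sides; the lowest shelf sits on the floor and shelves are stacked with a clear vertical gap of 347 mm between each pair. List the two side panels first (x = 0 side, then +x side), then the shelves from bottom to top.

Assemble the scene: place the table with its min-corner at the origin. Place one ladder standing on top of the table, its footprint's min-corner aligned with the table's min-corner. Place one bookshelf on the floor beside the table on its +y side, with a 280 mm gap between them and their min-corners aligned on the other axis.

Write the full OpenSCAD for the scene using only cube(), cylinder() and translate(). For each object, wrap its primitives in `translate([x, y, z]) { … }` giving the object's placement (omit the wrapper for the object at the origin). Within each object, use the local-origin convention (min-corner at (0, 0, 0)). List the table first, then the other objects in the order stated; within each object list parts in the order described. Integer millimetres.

translate([0, 0, 689]) cube([668, 611, 42]);
translate([16, 16, 0]) cube([74, 74, 689]);
translate([578, 16, 0]) cube([74, 74, 689]);
translate([16, 521, 0]) cube([74, 74, 689]);
translate([578, 521, 0]) cube([74, 74, 689]);
translate([0, 0, 731]) {
  cube([44, 50, 1856]);
  translate([450, 0, 0]) cube([44, 50, 1856]);
  translate([44, 0, 307]) cube([406, 50, 22]);
  translate([44, 0, 627]) cube([406, 50, 22]);
  translate([44, 0, 947]) cube([406, 50, 22]);
  translate([44, 0, 1267]) cube([406, 50, 22]);
  translate([44, 0, 1587]) cube([406, 50, 22]);
}
translate([0, 891, 0]) {
  cube([29, 239, 1269]);
  translate([1081, 0, 0]) cube([29, 239, 1269]);
  translate([29, 0, 0]) cube([1052, 239, 30]);
  translate([29, 0, 377]) cube([1052, 239, 30]);
  translate([29, 0, 754]) cube([1052, 239, 30]);
  translate([29, 0, 1131]) cube([1052, 239, 30]);
}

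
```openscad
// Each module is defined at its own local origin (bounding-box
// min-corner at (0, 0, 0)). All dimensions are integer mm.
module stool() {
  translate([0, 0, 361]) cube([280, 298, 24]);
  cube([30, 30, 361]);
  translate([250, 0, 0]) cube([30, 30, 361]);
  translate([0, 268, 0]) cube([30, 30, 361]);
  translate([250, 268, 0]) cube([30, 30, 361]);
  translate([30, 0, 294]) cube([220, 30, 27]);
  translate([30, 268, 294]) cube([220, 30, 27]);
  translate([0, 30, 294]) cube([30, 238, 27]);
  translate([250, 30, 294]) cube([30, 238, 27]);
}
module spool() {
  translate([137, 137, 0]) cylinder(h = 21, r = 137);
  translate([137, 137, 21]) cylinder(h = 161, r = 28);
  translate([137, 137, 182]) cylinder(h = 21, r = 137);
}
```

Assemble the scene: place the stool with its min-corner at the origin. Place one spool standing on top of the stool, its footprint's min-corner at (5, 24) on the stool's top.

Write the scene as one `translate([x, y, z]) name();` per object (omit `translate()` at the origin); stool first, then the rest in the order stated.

stool();
translate([5, 24, 385]) spool();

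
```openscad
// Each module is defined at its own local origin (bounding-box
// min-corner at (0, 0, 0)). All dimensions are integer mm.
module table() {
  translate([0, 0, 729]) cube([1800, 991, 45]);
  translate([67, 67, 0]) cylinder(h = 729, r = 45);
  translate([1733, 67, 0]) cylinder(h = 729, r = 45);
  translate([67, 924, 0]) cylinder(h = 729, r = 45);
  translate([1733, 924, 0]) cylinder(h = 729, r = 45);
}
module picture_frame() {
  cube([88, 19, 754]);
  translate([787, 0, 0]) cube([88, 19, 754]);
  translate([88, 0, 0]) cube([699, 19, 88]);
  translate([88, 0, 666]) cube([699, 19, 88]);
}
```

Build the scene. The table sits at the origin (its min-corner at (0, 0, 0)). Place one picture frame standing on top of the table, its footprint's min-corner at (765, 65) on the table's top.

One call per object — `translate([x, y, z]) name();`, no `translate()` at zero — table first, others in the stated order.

table();
translate([765, 65, 774]) picture_frame();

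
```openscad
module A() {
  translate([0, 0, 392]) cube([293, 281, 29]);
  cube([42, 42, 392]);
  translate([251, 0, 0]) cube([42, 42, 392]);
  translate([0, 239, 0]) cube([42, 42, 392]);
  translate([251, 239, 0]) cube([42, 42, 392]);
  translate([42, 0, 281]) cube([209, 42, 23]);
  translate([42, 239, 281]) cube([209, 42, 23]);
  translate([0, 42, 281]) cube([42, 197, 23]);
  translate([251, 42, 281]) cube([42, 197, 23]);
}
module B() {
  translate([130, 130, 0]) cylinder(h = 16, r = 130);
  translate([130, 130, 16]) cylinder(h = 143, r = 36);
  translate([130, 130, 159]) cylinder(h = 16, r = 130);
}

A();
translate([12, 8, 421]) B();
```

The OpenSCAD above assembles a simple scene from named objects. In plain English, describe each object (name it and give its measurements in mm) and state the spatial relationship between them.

A is a four-legged stool. The seat is a 293×281×29 mm slab whose top surface is at z = 421 mm; four square legs, each 42×42 mm in cross-section, run from the floor (z = 0) to the underside of the seat, each flush with a corner of the seat. Four stretchers, 42 mm wide and 23 mm tall, connect adjacent legs with their undersides at z = 281 mm, each running between the inner faces of the legs it joins and aligned with the legs' outer faces on the other axis.

B is a spool: two coaxial disc flanges of radius 130 mm and thickness 16 mm, joined by a core cylinder of radius 36 mm and height 143 mm. The lower flange rests on z = 0 and the three cylinders share a vertical axis.

The spool is on top of the stool.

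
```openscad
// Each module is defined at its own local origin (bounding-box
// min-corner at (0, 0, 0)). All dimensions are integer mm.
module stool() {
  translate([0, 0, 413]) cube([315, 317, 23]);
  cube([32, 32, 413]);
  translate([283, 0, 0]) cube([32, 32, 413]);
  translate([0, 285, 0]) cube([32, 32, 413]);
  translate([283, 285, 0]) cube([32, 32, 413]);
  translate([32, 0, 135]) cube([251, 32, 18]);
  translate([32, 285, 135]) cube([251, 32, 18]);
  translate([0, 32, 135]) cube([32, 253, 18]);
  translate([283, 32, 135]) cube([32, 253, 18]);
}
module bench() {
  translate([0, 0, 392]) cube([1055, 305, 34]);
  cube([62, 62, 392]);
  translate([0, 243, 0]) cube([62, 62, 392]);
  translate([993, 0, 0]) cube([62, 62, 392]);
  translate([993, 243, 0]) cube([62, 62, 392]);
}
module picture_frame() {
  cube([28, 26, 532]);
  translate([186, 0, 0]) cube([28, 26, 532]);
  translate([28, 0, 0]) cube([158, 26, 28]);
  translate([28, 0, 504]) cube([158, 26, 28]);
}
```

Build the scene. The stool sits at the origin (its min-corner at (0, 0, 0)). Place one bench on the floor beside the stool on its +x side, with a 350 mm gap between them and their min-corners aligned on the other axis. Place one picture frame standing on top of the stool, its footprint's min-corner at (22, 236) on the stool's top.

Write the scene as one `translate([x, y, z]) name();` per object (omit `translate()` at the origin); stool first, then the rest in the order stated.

stool();
translate([665, 0, 0]) bench();
translate([22, 236, 436]) picture_frame();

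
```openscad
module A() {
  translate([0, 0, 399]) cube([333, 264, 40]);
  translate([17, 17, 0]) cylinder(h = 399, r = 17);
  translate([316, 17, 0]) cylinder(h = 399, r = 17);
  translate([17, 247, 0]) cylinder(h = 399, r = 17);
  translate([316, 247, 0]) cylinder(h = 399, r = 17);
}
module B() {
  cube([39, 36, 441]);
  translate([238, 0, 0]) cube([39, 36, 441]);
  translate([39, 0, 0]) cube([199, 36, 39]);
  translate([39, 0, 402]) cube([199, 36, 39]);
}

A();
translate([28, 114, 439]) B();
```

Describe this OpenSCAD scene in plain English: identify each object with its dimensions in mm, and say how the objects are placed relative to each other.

A is a four-legged stool. The seat is a 333×264×40 mm slab whose top surface is at z = 439 mm; four round legs, each 34 mm in diameter, run from the floor (z = 0) to the underside of the seat, each leg's axis is inset half a diameter from the nearest pair of seat edges (so the leg's bounding box is flush with the corner).

B is a rectangular picture frame lying in the x–z plane (depth along y). The opening is 199 mm wide (x) by 363 mm tall (z), surrounded by a border 39 mm wide on all four sides. The frame is 36 mm deep and is made of two full-height vertical stiles with two horizontal rails fitted between them.

The picture frame is on top of the stool, centred.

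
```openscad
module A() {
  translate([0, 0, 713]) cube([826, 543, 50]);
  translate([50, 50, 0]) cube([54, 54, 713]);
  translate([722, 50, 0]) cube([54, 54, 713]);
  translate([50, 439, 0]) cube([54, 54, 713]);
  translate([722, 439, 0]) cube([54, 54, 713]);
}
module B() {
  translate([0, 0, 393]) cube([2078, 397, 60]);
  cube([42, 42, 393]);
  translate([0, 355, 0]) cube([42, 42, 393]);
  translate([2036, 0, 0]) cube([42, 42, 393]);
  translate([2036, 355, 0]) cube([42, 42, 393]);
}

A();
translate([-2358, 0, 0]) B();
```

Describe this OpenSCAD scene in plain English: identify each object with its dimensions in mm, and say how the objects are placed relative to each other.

A is a rectangular dining table. The top is 826×543×50 mm with its upper surface at z = 763 mm. It stands on four 54×54 mm square legs, each inset 50 mm from the nearest pair of top edges, running from the floor to the underside of the top.

B is a long wooden bench with a 2078 mm (x) × 397 mm (y) seat, 60 mm thick, its top surface 453 mm above the floor. Four 42 mm square legs at the seat corners, flush with the edges, run from z = 0 to the seat underside.

The bench is on the floor beside the table on its −x side.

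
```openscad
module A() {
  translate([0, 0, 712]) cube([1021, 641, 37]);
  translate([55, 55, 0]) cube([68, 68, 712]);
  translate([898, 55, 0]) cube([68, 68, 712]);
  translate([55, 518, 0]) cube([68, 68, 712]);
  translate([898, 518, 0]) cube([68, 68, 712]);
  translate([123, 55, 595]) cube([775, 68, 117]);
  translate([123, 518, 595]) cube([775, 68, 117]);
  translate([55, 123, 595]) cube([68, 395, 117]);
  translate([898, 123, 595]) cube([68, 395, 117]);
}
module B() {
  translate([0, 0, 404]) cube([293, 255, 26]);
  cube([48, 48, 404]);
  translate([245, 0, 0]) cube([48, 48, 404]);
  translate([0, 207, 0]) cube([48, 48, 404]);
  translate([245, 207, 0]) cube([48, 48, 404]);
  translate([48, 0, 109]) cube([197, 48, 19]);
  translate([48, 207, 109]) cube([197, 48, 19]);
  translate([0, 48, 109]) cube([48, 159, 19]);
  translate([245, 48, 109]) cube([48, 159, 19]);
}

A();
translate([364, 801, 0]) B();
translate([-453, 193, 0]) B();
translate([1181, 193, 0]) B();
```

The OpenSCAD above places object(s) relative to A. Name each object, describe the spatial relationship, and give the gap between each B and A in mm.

A is a table. B is a stool. Three stools sit around the table at the +y, −x, +x sides. The gap between each stool and the table is 160 mm.

Each stool's nearest face is 160 mm from the table's bounding box.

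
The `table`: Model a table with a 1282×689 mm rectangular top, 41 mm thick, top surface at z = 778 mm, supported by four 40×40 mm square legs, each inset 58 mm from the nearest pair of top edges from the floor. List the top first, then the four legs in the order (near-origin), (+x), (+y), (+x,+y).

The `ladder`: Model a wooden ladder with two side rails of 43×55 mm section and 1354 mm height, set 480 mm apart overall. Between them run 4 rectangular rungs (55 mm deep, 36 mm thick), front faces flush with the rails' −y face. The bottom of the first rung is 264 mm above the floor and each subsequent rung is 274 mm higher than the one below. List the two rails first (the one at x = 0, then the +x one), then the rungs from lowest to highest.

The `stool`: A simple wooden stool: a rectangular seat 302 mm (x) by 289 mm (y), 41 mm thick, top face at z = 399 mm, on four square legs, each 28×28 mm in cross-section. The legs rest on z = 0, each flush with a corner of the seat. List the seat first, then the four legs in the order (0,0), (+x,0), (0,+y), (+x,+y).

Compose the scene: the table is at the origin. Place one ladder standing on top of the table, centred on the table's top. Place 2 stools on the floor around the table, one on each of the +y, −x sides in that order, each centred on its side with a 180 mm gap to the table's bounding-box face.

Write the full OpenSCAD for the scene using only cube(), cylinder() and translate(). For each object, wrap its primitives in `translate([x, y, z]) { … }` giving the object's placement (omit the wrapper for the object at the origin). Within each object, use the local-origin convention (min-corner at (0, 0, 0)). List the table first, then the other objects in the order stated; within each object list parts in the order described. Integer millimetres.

translate([0, 0, 737]) cube([1282, 689, 41]);
translate([58, 58, 0]) cube([40, 40, 737]);
translate([1184, 58, 0]) cube([40, 40, 737]);
translate([58, 591, 0]) cube([40, 40, 737]);
translate([1184, 591, 0]) cube([40, 40, 737]);
translate([401, 317, 778]) {
  cube([43, 55, 1354]);
  translate([437, 0, 0]) cube([43, 55, 1354]);
  translate([43, 0, 264]) cube([394, 55, 36]);
  translate([43, 0, 538]) cube([394, 55, 36]);
  translate([43, 0, 812]) cube([394, 55, 36]);
  translate([43, 0, 1086]) cube([394, 55, 36]);
}
translate([490, 869, 0]) {
  translate([0, 0, 358]) cube([302, 289, 41]);
  cube([28, 28, 358]);
  translate([274, 0, 0]) cube([28, 28, 358]);
  translate([0, 261, 0]) cube([28, 28, 358]);
  translate([274, 261, 0]) cube([28, 28, 358]);
}
translate([-482, 200, 0]) {
  translate([0, 0, 358]) cube([302, 289, 41]);
  cube([28, 28, 358]);
  translate([274, 0, 0]) cube([28, 28, 358]);
  translate([0, 261, 0]) cube([28, 28, 358]);
  translate([274, 261, 0]) cube([28, 28, 358]);
}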